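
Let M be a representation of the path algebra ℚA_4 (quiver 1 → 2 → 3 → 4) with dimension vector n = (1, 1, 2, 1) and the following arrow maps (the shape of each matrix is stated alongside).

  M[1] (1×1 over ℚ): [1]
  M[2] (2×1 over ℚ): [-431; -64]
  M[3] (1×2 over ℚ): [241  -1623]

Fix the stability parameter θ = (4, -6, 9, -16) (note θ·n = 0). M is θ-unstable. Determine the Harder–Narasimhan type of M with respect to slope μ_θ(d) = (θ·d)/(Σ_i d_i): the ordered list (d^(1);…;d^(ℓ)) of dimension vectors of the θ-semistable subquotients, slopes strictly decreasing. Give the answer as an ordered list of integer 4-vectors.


Interval decomposition of M: I[1,4], I[3,3].
HN type (ℓ=2): μ^(1)=9; μ^(2)=-9/4

((0, 0, 1, 0); (1, 1, 1, 1))


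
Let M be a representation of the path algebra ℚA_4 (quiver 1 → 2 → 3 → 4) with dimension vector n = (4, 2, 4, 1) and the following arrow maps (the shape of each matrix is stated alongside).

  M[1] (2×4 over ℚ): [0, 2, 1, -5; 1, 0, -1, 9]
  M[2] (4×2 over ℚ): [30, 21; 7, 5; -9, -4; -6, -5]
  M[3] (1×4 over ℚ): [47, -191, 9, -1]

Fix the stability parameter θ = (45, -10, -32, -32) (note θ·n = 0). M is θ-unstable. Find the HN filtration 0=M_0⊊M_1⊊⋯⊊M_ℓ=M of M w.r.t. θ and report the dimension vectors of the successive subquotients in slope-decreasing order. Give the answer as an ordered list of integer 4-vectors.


Interval decomposition of M: I[1,1]^2, I[1,3], I[1,4], I[3,3]^2.
HN type (ℓ=4): μ^(1)=45; μ^(2)=1; μ^(3)=-29/4; μ^(4)=-32

((2, 0, 0, 0); (1, 1, 1, 0); (1, 1, 1, 1); (0, 0, 2, 0))


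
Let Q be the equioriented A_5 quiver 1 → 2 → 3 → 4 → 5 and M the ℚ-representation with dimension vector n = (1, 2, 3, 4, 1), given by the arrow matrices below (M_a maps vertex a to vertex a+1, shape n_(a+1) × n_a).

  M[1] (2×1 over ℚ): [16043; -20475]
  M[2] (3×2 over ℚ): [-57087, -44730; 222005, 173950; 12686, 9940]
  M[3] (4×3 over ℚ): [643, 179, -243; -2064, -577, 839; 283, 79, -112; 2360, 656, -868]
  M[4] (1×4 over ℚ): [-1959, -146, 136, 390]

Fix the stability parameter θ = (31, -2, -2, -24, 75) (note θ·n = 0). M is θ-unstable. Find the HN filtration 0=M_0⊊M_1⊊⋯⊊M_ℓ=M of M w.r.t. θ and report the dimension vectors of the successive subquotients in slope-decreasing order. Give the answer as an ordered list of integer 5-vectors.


Interval decomposition of M: I[1,5], I[2,2], I[3,4]^2, I[4,4].
HN type (ℓ=5): μ^(1)=75; μ^(2)=3/4; μ^(3)=-2; μ^(4)=-13; μ^(5)=-24

((0, 0, 0, 0, 1); (1, 1, 1, 1, 0); (0, 1, 0, 0, 0); (0, 0, 2, 2, 0); (0, 0, 0, 1, 0))


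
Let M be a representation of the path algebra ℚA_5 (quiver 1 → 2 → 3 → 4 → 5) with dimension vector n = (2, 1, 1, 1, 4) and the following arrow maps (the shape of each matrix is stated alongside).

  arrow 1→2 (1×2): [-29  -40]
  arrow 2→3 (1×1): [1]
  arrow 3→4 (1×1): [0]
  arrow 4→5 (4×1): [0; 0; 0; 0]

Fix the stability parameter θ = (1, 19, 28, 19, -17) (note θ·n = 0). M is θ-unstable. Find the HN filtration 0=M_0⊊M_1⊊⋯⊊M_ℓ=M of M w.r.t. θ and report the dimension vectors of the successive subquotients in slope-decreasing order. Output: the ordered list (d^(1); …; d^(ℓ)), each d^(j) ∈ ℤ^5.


Barcode: M ≅ I[1,1], I[1,3], I[4,4], I[5,5]^4. HN layers by μ_θ (4 steps, strictly decreasing):
  μ^(1)=28; μ^(2)=19; μ^(3)=1; μ^(4)=-17

((0, 0, 1, 0, 0); (0, 1, 0, 1, 0); (2, 0, 0, 0, 0); (0, 0, 0, 0, 4))


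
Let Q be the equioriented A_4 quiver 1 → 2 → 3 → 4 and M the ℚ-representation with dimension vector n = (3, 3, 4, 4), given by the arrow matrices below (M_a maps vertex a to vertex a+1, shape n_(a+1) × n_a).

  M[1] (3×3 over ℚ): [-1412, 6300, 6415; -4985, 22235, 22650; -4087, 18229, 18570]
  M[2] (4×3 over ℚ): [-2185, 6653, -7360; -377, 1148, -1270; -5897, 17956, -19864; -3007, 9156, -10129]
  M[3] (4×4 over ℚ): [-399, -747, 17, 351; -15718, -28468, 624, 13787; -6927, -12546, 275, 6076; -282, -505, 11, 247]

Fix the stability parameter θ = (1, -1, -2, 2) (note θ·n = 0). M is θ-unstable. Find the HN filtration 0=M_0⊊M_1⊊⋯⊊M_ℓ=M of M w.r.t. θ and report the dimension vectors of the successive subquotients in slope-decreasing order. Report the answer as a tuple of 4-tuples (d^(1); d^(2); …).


Interval decomposition of M: I[1,1], I[1,4]^2, I[2,4], I[3,4].
HN type (ℓ=5): μ^(1)=2; μ^(2)=1; μ^(3)=-2/3; μ^(4)=-3/2; μ^(5)=-2

((0, 0, 0, 4); (1, 0, 0, 0); (2, 2, 2, 0); (0, 1, 1, 0); (0, 0, 1, 0))


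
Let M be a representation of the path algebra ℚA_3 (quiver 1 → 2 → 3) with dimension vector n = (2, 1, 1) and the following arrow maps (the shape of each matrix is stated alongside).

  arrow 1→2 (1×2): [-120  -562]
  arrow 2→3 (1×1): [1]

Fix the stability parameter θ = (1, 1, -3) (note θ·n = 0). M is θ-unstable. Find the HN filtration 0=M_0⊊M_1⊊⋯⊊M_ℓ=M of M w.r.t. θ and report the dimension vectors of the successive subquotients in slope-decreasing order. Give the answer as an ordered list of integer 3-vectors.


Via rank(M_{q-1}∘⋯∘M_p): M ≅ I[1,1], I[1,3].
μ_θ-semistable layers: μ^(1)=1; μ^(2)=-1/3

((1, 0, 0); (1, 1, 1))


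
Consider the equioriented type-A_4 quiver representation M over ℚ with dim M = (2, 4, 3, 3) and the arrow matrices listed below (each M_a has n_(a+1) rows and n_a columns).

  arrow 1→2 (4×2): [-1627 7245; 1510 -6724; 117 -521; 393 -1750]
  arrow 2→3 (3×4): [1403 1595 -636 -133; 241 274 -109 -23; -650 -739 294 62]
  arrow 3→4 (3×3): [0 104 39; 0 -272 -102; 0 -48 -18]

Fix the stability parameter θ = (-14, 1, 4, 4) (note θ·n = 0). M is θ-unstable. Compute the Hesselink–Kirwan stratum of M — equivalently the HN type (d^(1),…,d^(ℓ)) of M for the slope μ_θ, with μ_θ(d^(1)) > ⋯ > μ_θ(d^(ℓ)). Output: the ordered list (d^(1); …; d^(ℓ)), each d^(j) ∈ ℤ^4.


Via rank(M_{q-1}∘⋯∘M_p): M ≅ I[1,3]^2, I[2,2], I[2,4], I[4,4]^2.
μ_θ-semistable layers: μ^(1)=4; μ^(2)=1; μ^(3)=-14

((0, 0, 3, 3); (0, 4, 0, 0); (2, 0, 0, 0))


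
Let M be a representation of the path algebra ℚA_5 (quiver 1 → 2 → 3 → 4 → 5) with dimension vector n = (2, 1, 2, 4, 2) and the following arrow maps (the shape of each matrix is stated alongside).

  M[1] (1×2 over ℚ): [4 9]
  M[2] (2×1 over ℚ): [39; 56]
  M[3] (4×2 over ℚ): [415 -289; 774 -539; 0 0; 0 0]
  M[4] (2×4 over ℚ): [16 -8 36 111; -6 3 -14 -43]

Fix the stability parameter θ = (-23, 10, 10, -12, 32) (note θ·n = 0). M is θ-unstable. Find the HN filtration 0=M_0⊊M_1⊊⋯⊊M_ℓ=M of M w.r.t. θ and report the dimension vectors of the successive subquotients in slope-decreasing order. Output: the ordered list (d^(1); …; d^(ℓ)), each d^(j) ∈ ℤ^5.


Barcode: M ≅ I[1,1], I[1,4], I[3,5], I[4,4], I[4,5]. HN layers by μ_θ (5 steps, strictly decreasing):
  μ^(1)=32; μ^(2)=8/3; μ^(3)=-1; μ^(4)=-12; μ^(5)=-23

((0, 0, 0, 0, 2); (0, 1, 1, 1, 0); (0, 0, 1, 1, 0); (0, 0, 0, 2, 0); (2, 0, 0, 0, 0))


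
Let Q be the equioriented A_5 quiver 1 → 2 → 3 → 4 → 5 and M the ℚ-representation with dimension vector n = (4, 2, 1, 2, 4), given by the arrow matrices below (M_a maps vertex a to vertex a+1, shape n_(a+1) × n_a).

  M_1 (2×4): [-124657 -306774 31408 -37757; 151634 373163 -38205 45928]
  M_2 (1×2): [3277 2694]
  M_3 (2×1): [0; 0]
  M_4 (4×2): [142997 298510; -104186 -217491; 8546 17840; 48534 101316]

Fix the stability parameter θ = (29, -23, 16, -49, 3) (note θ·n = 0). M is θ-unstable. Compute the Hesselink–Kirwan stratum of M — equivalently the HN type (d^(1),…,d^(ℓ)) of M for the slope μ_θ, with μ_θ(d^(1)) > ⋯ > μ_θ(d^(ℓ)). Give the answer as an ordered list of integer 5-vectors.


Barcode: M ≅ I[1,1]^2, I[1,2], I[1,3], I[4,5]^2, I[5,5]^2. HN layers by μ_θ (4 steps, strictly decreasing):
  μ^(1)=29; μ^(2)=16; μ^(3)=3; μ^(4)=-49

((2, 0, 0, 0, 0); (0, 0, 1, 0, 0); (2, 2, 0, 0, 4); (0, 0, 0, 2, 0))


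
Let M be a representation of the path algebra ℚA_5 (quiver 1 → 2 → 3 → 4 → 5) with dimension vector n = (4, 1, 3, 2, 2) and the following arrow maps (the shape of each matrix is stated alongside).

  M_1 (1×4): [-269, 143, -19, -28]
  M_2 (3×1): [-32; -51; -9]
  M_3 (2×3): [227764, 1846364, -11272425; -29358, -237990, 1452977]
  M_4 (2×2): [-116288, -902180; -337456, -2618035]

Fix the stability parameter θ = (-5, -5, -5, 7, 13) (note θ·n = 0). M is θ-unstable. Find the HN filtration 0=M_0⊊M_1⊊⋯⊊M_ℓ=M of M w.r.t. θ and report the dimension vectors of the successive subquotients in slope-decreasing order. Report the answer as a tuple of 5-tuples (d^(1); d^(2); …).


Via rank(M_{q-1}∘⋯∘M_p): M ≅ I[1,1]^3, I[1,5], I[3,3], I[3,4], I[5,5].
μ_θ-semistable layers: μ^(1)=13; μ^(2)=7; μ^(3)=-5

((0, 0, 0, 0, 2); (0, 0, 0, 2, 0); (4, 1, 3, 0, 0))


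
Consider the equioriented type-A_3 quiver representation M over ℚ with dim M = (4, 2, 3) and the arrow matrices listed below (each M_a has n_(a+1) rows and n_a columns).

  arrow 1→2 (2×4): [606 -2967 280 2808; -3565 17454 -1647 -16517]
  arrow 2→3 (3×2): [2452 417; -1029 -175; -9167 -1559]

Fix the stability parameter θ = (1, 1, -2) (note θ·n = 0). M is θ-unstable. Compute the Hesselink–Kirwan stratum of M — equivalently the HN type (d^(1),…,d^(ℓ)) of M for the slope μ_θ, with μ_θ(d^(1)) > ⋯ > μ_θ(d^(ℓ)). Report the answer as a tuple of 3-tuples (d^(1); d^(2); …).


Barcode: M ≅ I[1,1]^2, I[1,3]^2, I[3,3]. HN layers by μ_θ (3 steps, strictly decreasing):
  μ^(1)=1; μ^(2)=0; μ^(3)=-2

((2, 0, 0); (2, 2, 2); (0, 0, 1))


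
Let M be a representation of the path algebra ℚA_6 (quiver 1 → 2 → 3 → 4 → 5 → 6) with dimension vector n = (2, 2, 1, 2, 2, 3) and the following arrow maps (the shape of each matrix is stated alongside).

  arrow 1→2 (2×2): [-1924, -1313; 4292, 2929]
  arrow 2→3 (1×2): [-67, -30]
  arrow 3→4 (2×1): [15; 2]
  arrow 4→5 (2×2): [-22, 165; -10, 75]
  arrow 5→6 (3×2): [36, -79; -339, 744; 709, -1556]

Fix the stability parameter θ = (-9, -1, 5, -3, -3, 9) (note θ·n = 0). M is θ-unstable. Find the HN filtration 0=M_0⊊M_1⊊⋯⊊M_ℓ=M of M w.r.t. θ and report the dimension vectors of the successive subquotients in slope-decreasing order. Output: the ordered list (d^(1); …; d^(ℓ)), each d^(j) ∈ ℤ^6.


Via rank(M_{q-1}∘⋯∘M_p): M ≅ I[1,1], I[1,4], I[2,2], I[4,6], I[5,6], I[6,6].
μ_θ-semistable layers: μ^(1)=9; μ^(2)=1; μ^(3)=-1; μ^(4)=-3; μ^(5)=-9

((0, 0, 0, 0, 0, 3); (0, 0, 1, 1, 0, 0); (0, 2, 0, 0, 0, 0); (0, 0, 0, 1, 2, 0); (2, 0, 0, 0, 0, 0))


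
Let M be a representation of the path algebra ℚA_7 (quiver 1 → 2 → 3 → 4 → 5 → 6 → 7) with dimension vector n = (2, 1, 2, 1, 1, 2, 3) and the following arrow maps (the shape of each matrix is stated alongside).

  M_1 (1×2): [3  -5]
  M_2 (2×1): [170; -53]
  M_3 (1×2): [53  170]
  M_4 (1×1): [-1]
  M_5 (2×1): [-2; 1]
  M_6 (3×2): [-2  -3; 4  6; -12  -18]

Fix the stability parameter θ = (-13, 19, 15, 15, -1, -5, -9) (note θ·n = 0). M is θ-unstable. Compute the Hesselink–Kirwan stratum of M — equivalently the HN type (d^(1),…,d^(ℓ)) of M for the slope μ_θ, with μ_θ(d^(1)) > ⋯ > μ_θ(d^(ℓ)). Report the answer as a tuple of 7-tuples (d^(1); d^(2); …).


Interval decomposition of M: I[1,1], I[1,3], I[3,7], I[6,6], I[7,7]^2.
HN type (ℓ=5): μ^(1)=17; μ^(2)=3; μ^(3)=-5; μ^(4)=-9; μ^(5)=-13

((0, 1, 1, 0, 0, 0, 0); (0, 0, 1, 1, 1, 1, 1); (0, 0, 0, 0, 0, 1, 0); (0, 0, 0, 0, 0, 0, 2); (2, 0, 0, 0, 0, 0, 0))


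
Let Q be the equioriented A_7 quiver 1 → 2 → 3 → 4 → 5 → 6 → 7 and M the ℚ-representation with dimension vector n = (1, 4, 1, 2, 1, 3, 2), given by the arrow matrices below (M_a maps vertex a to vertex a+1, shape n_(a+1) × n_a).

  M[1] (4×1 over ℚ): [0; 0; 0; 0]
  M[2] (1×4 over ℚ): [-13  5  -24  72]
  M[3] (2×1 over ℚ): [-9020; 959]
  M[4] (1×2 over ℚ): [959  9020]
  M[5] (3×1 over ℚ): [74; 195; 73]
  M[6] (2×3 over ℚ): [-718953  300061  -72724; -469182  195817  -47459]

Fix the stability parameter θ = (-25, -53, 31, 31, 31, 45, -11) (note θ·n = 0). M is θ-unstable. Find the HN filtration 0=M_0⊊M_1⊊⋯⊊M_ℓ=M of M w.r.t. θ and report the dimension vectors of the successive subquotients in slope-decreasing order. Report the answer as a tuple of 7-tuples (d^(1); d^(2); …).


Barcode: M ≅ I[1,1], I[2,2]^3, I[2,4], I[4,7], I[6,6], I[6,7]. HN layers by μ_θ (6 steps, strictly decreasing):
  μ^(1)=45; μ^(2)=31; μ^(3)=24; μ^(4)=17; μ^(5)=-25; μ^(6)=-53

((0, 0, 0, 0, 0, 1, 0); (0, 0, 1, 1, 0, 0, 0); (0, 0, 0, 1, 1, 1, 1); (0, 0, 0, 0, 0, 1, 1); (1, 0, 0, 0, 0, 0, 0); (0, 4, 0, 0, 0, 0, 0))


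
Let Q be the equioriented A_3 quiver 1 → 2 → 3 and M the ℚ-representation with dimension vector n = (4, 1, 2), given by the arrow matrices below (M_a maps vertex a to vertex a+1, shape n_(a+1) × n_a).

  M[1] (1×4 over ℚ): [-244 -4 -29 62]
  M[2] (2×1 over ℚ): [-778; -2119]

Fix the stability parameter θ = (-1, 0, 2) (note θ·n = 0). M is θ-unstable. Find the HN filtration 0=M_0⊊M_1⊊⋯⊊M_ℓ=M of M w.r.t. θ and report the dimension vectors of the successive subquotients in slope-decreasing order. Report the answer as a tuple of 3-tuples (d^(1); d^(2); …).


Interval decomposition of M: I[1,1]^3, I[1,3], I[3,3].
HN type (ℓ=3): μ^(1)=2; μ^(2)=0; μ^(3)=-1

((0, 0, 2); (0, 1, 0); (4, 0, 0))


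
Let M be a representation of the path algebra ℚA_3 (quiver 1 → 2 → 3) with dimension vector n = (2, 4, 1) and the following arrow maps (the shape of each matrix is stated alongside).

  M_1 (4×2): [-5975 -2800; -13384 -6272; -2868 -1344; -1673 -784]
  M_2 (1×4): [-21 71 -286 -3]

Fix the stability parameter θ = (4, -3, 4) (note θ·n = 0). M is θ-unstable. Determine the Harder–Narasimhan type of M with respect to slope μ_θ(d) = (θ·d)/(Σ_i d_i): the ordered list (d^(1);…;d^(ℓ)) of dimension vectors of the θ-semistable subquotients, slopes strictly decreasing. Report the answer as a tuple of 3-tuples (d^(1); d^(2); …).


Barcode: M ≅ I[1,1], I[1,3], I[2,2]^3. HN layers by μ_θ (3 steps, strictly decreasing):
  μ^(1)=4; μ^(2)=1/2; μ^(3)=-3

((1, 0, 1); (1, 1, 0); (0, 3, 0))


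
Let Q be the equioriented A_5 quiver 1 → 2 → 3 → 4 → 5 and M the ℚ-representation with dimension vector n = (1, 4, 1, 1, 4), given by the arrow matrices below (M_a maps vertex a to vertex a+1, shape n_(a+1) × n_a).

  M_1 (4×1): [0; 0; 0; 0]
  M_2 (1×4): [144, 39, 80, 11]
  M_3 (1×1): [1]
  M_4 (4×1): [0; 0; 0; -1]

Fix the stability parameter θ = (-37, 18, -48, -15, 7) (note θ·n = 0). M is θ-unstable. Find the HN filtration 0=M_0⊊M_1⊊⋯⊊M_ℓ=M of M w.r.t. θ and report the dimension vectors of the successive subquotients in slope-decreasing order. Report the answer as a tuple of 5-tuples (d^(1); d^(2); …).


Barcode: M ≅ I[1,1], I[2,2]^3, I[2,5], I[5,5]^3. HN layers by μ_θ (4 steps, strictly decreasing):
  μ^(1)=18; μ^(2)=7; μ^(3)=-15; μ^(4)=-37

((0, 3, 0, 0, 0); (0, 0, 0, 0, 4); (0, 1, 1, 1, 0); (1, 0, 0, 0, 0))


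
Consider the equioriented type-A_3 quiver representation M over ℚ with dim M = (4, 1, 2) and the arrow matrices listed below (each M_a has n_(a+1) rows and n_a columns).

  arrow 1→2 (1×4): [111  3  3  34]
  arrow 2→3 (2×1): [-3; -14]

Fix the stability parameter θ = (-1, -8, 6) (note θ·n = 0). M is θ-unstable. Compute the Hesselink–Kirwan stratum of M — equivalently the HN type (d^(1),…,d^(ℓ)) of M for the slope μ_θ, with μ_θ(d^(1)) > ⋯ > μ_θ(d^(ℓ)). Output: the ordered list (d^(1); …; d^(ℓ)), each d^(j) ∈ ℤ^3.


Via rank(M_{q-1}∘⋯∘M_p): M ≅ I[1,1]^3, I[1,3], I[3,3].
μ_θ-semistable layers: μ^(1)=6; μ^(2)=-1; μ^(3)=-9/2

((0, 0, 2); (3, 0, 0); (1, 1, 0))


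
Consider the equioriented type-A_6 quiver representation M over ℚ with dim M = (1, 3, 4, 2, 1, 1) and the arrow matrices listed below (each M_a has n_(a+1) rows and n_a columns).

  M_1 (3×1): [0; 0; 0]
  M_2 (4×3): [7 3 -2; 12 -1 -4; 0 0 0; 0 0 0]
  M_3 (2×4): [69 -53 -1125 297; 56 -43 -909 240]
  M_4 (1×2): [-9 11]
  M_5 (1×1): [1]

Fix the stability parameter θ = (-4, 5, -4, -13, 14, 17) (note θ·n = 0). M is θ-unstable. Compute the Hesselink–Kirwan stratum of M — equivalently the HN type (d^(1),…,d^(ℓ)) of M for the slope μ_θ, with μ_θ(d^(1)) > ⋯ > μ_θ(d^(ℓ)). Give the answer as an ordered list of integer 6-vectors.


Interval decomposition of M: I[1,1], I[2,2], I[2,4], I[2,6], I[3,3]^2.
HN type (ℓ=4): μ^(1)=17; μ^(2)=14; μ^(3)=5; μ^(4)=-4

((0, 0, 0, 0, 0, 1); (0, 0, 0, 0, 1, 0); (0, 1, 0, 0, 0, 0); (1, 2, 4, 2, 0, 0))


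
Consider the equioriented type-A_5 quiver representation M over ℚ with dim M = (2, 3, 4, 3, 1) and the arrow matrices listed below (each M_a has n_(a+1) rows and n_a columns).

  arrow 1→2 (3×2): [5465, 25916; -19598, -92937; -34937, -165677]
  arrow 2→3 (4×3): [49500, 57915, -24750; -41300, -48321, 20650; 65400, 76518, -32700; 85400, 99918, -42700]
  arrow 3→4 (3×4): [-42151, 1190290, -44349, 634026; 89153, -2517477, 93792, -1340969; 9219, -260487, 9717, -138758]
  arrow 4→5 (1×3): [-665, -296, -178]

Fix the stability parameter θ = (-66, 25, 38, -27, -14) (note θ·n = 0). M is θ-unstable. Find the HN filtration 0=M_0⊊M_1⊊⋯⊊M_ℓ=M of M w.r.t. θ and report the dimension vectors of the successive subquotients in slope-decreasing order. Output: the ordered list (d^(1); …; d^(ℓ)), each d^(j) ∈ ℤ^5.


Via rank(M_{q-1}∘⋯∘M_p): M ≅ I[1,2], I[1,5], I[2,2], I[3,3], I[3,4]^2.
μ_θ-semistable layers: μ^(1)=38; μ^(2)=25; μ^(3)=11/2; μ^(4)=-66

((0, 0, 1, 0, 0); (0, 2, 0, 0, 0); (0, 1, 3, 3, 1); (2, 0, 0, 0, 0))


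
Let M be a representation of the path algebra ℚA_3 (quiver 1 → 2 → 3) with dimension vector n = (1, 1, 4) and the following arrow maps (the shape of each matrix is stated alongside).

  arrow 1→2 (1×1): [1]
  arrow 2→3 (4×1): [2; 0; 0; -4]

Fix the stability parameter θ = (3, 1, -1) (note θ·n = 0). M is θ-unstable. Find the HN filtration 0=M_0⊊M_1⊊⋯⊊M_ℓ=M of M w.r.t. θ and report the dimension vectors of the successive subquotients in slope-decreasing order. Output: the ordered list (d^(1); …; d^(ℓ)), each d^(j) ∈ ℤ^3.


Barcode: M ≅ I[1,3], I[3,3]^3. HN layers by μ_θ (2 steps, strictly decreasing):
  μ^(1)=1; μ^(2)=-1

((1, 1, 1); (0, 0, 3))


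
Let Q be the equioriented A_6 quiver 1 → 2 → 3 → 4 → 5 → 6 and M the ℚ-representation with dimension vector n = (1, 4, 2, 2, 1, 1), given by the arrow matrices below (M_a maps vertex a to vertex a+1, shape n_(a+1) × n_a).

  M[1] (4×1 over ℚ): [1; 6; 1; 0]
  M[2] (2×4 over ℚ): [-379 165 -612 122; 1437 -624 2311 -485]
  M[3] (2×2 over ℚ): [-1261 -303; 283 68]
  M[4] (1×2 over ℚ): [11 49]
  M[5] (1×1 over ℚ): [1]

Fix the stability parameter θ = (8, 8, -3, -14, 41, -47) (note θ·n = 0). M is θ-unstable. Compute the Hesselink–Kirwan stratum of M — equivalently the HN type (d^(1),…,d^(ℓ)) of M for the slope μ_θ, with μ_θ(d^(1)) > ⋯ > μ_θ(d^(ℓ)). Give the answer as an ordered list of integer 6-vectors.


Interval decomposition of M: I[1,4], I[2,2]^2, I[2,6].
HN type (ℓ=3): μ^(1)=8; μ^(2)=-1/4; μ^(3)=-3

((0, 2, 0, 0, 0, 0); (1, 1, 1, 1, 0, 0); (0, 1, 1, 1, 1, 1))


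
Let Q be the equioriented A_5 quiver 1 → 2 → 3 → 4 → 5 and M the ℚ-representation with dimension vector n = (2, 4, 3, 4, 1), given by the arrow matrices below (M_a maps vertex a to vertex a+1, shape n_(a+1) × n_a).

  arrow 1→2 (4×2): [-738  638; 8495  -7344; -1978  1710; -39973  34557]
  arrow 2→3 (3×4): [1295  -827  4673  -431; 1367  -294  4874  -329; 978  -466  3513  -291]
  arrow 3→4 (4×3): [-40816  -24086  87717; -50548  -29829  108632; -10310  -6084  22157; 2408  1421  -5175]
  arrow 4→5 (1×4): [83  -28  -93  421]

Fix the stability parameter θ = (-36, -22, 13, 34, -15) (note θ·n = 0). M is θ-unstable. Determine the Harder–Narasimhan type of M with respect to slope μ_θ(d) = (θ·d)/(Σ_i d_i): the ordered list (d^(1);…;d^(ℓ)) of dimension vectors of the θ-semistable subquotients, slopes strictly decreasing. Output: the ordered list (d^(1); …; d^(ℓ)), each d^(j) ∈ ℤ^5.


Interval decomposition of M: I[1,4], I[1,5], I[2,2], I[2,4], I[4,4].
HN type (ℓ=5): μ^(1)=34; μ^(2)=13; μ^(3)=32/3; μ^(4)=-22; μ^(5)=-36

((0, 0, 0, 3, 0); (0, 0, 2, 0, 0); (0, 0, 1, 1, 1); (0, 4, 0, 0, 0); (2, 0, 0, 0, 0))


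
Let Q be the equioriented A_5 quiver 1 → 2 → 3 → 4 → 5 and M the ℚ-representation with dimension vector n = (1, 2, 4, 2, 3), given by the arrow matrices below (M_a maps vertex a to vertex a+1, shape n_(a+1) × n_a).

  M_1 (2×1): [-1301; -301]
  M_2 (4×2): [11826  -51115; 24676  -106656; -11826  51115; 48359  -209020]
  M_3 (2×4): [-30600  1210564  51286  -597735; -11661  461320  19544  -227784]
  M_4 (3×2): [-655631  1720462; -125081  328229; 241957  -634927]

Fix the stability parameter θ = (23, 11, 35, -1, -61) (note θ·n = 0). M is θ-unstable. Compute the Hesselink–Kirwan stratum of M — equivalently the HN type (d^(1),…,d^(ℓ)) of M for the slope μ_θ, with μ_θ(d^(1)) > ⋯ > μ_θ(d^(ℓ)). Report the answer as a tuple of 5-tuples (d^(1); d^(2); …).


Interval decomposition of M: I[1,5], I[2,5], I[3,3]^2, I[5,5].
HN type (ℓ=4): μ^(1)=35; μ^(2)=7/5; μ^(3)=-4; μ^(4)=-61

((0, 0, 2, 0, 0); (1, 1, 1, 1, 1); (0, 1, 1, 1, 1); (0, 0, 0, 0, 1))


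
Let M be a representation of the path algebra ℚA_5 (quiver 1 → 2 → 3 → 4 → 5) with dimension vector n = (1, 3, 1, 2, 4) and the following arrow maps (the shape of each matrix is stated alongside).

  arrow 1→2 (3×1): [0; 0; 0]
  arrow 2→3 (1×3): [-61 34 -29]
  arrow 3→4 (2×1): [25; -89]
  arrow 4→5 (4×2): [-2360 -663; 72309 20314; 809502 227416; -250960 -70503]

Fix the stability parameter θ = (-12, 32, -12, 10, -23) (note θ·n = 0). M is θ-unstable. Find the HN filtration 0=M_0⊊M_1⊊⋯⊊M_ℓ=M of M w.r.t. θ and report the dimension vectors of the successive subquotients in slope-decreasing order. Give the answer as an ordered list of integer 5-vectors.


Barcode: M ≅ I[1,1], I[2,2]^2, I[2,5], I[4,5], I[5,5]^2. HN layers by μ_θ (5 steps, strictly decreasing):
  μ^(1)=32; μ^(2)=7/4; μ^(3)=-13/2; μ^(4)=-12; μ^(5)=-23

((0, 2, 0, 0, 0); (0, 1, 1, 1, 1); (0, 0, 0, 1, 1); (1, 0, 0, 0, 0); (0, 0, 0, 0, 2))


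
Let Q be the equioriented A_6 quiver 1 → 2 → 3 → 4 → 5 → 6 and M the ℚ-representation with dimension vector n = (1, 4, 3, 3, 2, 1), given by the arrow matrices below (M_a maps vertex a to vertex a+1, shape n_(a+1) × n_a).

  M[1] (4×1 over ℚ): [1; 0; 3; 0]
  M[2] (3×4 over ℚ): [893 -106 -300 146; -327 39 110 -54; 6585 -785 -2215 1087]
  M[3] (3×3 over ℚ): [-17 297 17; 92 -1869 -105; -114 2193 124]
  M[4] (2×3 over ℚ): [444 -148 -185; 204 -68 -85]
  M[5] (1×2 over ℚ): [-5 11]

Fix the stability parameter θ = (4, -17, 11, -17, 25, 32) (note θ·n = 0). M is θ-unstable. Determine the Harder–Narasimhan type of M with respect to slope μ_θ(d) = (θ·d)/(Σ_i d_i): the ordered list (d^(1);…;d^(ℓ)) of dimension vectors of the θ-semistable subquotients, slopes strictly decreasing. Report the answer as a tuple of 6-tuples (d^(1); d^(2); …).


Interval decomposition of M: I[1,6], I[2,2], I[2,4]^2, I[5,5].
HN type (ℓ=5): μ^(1)=32; μ^(2)=25; μ^(3)=-3; μ^(4)=-13/2; μ^(5)=-17

((0, 0, 0, 0, 0, 1); (0, 0, 0, 0, 2, 0); (0, 0, 3, 3, 0, 0); (1, 1, 0, 0, 0, 0); (0, 3, 0, 0, 0, 0))


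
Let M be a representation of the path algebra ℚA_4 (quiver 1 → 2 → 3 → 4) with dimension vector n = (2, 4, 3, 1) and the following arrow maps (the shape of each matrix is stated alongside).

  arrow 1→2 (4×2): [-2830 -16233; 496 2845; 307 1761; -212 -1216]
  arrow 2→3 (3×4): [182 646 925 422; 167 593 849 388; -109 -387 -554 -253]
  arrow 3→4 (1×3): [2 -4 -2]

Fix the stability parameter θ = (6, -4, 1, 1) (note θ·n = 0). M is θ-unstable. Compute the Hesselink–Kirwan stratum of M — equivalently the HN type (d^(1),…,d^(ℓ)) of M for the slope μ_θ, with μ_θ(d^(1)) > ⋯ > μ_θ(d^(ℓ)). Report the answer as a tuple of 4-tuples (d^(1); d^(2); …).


Barcode: M ≅ I[1,2], I[1,4], I[2,3]^2. HN layers by μ_θ (2 steps, strictly decreasing):
  μ^(1)=1; μ^(2)=-4

((2, 2, 3, 1); (0, 2, 0, 0))


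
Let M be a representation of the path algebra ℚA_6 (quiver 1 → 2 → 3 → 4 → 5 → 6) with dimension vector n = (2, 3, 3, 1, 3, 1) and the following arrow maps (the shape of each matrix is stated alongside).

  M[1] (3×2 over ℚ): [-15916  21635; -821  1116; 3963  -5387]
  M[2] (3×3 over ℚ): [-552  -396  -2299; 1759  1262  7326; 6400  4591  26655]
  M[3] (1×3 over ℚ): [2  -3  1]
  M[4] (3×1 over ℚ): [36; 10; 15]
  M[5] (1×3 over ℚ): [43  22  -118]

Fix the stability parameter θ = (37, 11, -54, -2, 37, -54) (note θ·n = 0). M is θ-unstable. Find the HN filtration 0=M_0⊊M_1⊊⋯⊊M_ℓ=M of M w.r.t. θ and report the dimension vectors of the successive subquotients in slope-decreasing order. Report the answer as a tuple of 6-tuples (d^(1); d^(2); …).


Interval decomposition of M: I[1,3]^2, I[2,6], I[5,5]^2.
HN type (ℓ=4): μ^(1)=37; μ^(2)=-2; μ^(3)=-19/3; μ^(4)=-43/2

((0, 0, 0, 0, 2, 0); (2, 2, 2, 0, 0, 0); (0, 0, 0, 1, 1, 1); (0, 1, 1, 0, 0, 0))


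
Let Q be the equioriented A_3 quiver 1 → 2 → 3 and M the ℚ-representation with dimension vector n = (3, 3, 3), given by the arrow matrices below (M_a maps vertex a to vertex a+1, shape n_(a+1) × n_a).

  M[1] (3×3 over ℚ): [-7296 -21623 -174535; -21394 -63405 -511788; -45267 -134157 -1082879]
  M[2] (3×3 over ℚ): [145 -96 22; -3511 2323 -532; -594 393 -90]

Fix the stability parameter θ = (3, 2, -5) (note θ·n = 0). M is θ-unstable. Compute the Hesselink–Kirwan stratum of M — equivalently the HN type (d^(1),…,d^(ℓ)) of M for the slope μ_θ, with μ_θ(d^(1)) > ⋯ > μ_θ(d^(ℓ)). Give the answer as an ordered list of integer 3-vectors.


Via rank(M_{q-1}∘⋯∘M_p): M ≅ I[1,2], I[1,3]^2, I[3,3].
μ_θ-semistable layers: μ^(1)=5/2; μ^(2)=0; μ^(3)=-5

((1, 1, 0); (2, 2, 2); (0, 0, 1))


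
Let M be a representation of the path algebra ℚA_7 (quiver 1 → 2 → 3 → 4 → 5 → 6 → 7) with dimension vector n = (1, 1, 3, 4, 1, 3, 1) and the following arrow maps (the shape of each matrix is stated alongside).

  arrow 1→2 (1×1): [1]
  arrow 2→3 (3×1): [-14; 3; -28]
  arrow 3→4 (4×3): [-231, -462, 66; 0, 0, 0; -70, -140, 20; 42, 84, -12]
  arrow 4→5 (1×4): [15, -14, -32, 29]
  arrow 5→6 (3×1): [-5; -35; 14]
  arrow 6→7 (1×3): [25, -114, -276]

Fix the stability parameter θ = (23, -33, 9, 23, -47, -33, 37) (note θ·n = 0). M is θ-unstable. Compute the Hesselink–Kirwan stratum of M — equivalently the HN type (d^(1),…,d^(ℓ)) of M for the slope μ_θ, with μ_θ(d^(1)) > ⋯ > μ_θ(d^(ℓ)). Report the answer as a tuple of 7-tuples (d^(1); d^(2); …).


Interval decomposition of M: I[1,3], I[3,3], I[3,7], I[4,4]^3, I[6,6]^2.
HN type (ℓ=6): μ^(1)=37; μ^(2)=23; μ^(3)=9; μ^(4)=-5; μ^(5)=-12; μ^(6)=-33

((0, 0, 0, 0, 0, 0, 1); (0, 0, 0, 3, 0, 0, 0); (0, 0, 2, 0, 0, 0, 0); (1, 1, 0, 0, 0, 0, 0); (0, 0, 1, 1, 1, 1, 0); (0, 0, 0, 0, 0, 2, 0))


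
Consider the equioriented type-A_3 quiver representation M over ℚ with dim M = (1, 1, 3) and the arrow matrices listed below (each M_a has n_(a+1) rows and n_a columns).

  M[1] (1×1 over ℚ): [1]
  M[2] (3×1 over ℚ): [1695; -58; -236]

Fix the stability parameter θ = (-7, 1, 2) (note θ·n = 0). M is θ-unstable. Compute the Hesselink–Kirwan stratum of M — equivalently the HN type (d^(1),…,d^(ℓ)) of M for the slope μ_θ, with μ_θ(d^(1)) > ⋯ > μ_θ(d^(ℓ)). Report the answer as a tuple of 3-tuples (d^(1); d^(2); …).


Via rank(M_{q-1}∘⋯∘M_p): M ≅ I[1,3], I[3,3]^2.
μ_θ-semistable layers: μ^(1)=2; μ^(2)=1; μ^(3)=-7

((0, 0, 3); (0, 1, 0); (1, 0, 0))


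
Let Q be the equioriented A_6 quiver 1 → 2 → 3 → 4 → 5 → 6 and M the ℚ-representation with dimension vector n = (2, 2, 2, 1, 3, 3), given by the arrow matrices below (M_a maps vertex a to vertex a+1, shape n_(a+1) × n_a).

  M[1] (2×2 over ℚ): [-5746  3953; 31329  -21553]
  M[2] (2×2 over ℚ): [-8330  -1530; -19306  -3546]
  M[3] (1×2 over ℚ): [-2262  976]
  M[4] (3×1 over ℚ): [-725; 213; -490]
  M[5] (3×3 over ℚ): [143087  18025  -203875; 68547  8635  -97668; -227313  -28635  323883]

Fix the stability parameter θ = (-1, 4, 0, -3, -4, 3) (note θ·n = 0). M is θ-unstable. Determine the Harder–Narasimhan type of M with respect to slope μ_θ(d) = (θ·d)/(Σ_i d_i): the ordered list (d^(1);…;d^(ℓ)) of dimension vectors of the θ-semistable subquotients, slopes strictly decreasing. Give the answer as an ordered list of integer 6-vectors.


Via rank(M_{q-1}∘⋯∘M_p): M ≅ I[1,2], I[1,5], I[3,3], I[5,6]^2, I[6,6].
μ_θ-semistable layers: μ^(1)=4; μ^(2)=3; μ^(3)=0; μ^(4)=-3/4; μ^(5)=-1; μ^(6)=-4

((0, 1, 0, 0, 0, 0); (0, 0, 0, 0, 0, 3); (0, 0, 1, 0, 0, 0); (0, 1, 1, 1, 1, 0); (2, 0, 0, 0, 0, 0); (0, 0, 0, 0, 2, 0))


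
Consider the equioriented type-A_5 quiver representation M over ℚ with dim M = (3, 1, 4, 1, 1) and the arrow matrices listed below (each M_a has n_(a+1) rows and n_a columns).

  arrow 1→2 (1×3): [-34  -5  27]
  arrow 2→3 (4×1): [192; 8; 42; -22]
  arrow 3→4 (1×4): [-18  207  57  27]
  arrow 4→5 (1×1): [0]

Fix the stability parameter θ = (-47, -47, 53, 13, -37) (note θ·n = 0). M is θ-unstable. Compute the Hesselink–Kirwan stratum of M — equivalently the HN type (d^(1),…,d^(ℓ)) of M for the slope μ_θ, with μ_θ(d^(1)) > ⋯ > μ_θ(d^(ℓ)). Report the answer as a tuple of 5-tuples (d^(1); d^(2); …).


Barcode: M ≅ I[1,1]^2, I[1,3], I[3,3]^2, I[3,4], I[5,5]. HN layers by μ_θ (4 steps, strictly decreasing):
  μ^(1)=53; μ^(2)=33; μ^(3)=-37; μ^(4)=-47

((0, 0, 3, 0, 0); (0, 0, 1, 1, 0); (0, 0, 0, 0, 1); (3, 1, 0, 0, 0))


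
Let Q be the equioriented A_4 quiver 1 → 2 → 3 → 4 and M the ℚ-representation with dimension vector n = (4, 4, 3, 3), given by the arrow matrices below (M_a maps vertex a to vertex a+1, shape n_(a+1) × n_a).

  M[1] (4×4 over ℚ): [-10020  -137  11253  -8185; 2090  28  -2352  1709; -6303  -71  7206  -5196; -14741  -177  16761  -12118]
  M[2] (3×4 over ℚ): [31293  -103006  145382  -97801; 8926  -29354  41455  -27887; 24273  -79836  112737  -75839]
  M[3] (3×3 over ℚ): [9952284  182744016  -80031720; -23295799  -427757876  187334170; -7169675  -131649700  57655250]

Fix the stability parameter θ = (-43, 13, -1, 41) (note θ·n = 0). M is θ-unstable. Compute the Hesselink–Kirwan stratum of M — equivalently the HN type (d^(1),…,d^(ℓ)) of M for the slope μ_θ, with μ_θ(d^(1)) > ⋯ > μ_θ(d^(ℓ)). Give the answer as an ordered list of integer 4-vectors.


Barcode: M ≅ I[1,2], I[1,3]^2, I[1,4], I[4,4]^2. HN layers by μ_θ (4 steps, strictly decreasing):
  μ^(1)=41; μ^(2)=13; μ^(3)=6; μ^(4)=-43

((0, 0, 0, 3); (0, 1, 0, 0); (0, 3, 3, 0); (4, 0, 0, 0))


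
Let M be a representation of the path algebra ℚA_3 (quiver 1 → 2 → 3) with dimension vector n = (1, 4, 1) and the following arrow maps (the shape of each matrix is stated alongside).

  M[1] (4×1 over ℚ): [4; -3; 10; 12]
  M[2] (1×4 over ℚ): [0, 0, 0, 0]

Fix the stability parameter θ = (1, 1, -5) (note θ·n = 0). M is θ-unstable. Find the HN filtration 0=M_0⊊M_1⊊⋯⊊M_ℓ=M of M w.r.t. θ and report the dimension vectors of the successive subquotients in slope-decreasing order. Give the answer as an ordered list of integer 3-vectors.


Barcode: M ≅ I[1,2], I[2,2]^3, I[3,3]. HN layers by μ_θ (2 steps, strictly decreasing):
  μ^(1)=1; μ^(2)=-5

((1, 4, 0); (0, 0, 1))


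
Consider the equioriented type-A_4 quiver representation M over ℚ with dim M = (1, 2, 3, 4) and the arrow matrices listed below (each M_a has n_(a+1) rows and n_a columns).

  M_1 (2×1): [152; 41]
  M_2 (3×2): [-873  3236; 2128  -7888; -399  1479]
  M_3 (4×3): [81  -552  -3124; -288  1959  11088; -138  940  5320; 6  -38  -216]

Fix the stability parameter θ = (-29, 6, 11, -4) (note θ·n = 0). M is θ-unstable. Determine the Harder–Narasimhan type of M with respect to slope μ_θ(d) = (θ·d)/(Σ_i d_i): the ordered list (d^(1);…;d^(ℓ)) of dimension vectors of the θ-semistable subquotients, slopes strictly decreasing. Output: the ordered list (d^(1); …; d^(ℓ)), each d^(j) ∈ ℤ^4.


Interval decomposition of M: I[1,3], I[2,4], I[3,4], I[4,4]^2.
HN type (ℓ=6): μ^(1)=11; μ^(2)=6; μ^(3)=13/3; μ^(4)=7/2; μ^(5)=-4; μ^(6)=-29

((0, 0, 1, 0); (0, 1, 0, 0); (0, 1, 1, 1); (0, 0, 1, 1); (0, 0, 0, 2); (1, 0, 0, 0))


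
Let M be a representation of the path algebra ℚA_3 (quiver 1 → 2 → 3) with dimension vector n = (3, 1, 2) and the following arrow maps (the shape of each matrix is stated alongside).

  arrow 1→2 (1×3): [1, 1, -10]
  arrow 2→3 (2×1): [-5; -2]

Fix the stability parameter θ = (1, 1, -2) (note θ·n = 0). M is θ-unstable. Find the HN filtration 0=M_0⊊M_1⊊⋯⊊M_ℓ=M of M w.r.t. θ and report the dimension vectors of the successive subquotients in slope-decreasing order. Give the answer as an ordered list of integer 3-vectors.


Interval decomposition of M: I[1,1]^2, I[1,3], I[3,3].
HN type (ℓ=3): μ^(1)=1; μ^(2)=0; μ^(3)=-2

((2, 0, 0); (1, 1, 1); (0, 0, 1))


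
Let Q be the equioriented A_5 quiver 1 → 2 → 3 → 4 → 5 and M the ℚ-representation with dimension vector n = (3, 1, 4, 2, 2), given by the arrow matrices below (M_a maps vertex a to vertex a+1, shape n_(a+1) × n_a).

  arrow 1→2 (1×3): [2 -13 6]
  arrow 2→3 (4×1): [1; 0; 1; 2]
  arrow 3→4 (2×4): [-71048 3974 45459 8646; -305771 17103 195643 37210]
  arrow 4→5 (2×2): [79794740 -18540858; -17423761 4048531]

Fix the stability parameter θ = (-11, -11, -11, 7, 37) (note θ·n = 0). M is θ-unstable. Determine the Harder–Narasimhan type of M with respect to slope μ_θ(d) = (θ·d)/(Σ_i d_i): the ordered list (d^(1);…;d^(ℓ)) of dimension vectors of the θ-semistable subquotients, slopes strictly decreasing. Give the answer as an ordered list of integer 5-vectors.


Via rank(M_{q-1}∘⋯∘M_p): M ≅ I[1,1]^2, I[1,5], I[3,3]^2, I[3,5].
μ_θ-semistable layers: μ^(1)=37; μ^(2)=7; μ^(3)=-11

((0, 0, 0, 0, 2); (0, 0, 0, 2, 0); (3, 1, 4, 0, 0))


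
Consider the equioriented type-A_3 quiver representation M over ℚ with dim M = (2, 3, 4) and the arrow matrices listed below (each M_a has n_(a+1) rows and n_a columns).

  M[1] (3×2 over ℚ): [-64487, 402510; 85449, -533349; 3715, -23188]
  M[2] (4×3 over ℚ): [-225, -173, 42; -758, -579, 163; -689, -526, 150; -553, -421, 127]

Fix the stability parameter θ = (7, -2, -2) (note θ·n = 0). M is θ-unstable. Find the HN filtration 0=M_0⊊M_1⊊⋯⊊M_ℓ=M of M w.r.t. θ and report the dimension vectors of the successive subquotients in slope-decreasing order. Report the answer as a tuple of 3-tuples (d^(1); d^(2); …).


Barcode: M ≅ I[1,3]^2, I[2,3], I[3,3]. HN layers by μ_θ (2 steps, strictly decreasing):
  μ^(1)=1; μ^(2)=-2

((2, 2, 2); (0, 1, 2))


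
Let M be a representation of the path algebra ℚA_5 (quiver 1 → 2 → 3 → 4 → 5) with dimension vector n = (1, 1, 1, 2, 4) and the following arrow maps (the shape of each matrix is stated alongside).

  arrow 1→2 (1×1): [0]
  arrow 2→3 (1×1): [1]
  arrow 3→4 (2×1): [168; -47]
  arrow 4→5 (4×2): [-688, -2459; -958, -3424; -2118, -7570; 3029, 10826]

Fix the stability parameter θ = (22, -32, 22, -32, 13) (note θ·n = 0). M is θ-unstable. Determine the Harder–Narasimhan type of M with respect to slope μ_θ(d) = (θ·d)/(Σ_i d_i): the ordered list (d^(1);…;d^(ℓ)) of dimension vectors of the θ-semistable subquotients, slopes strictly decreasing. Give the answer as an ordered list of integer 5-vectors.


Interval decomposition of M: I[1,1], I[2,5], I[4,5], I[5,5]^2.
HN type (ℓ=4): μ^(1)=22; μ^(2)=13; μ^(3)=-5; μ^(4)=-32

((1, 0, 0, 0, 0); (0, 0, 0, 0, 4); (0, 0, 1, 1, 0); (0, 1, 0, 1, 0))


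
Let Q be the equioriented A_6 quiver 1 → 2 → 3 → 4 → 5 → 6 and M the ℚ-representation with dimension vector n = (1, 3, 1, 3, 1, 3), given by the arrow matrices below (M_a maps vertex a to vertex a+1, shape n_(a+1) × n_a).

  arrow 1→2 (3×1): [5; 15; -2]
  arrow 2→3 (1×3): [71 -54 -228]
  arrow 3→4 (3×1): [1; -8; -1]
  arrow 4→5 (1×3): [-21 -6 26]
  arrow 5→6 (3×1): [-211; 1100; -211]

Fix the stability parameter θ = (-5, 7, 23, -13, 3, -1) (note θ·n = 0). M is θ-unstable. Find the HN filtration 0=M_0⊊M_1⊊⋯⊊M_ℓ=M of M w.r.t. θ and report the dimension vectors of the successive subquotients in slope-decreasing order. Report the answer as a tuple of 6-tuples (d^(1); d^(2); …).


Interval decomposition of M: I[1,6], I[2,2]^2, I[4,4]^2, I[6,6]^2.
HN type (ℓ=5): μ^(1)=7; μ^(2)=19/5; μ^(3)=-1; μ^(4)=-5; μ^(5)=-13

((0, 2, 0, 0, 0, 0); (0, 1, 1, 1, 1, 1); (0, 0, 0, 0, 0, 2); (1, 0, 0, 0, 0, 0); (0, 0, 0, 2, 0, 0))


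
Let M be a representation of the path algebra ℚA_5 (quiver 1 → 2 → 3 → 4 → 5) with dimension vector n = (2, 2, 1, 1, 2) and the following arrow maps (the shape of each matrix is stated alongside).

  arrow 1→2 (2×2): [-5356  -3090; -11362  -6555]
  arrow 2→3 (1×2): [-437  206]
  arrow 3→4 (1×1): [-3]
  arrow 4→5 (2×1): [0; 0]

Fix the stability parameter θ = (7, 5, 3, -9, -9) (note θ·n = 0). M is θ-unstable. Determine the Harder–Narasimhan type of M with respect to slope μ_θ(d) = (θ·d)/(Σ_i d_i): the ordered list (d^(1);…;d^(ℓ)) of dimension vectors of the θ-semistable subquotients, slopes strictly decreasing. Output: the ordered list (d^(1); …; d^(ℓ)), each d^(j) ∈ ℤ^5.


Interval decomposition of M: I[1,1], I[1,2], I[2,4], I[5,5]^2.
HN type (ℓ=4): μ^(1)=7; μ^(2)=6; μ^(3)=-1/3; μ^(4)=-9

((1, 0, 0, 0, 0); (1, 1, 0, 0, 0); (0, 1, 1, 1, 0); (0, 0, 0, 0, 2))


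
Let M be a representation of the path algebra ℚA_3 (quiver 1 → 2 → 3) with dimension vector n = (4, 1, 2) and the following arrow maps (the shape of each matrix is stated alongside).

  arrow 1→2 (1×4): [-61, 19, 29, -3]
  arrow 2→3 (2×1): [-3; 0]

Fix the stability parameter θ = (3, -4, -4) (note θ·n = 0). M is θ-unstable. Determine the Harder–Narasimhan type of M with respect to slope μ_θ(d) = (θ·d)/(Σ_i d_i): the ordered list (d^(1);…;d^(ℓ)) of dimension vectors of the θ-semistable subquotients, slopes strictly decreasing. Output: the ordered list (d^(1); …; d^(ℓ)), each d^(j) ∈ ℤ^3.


Interval decomposition of M: I[1,1]^3, I[1,3], I[3,3].
HN type (ℓ=3): μ^(1)=3; μ^(2)=-5/3; μ^(3)=-4

((3, 0, 0); (1, 1, 1); (0, 0, 1))


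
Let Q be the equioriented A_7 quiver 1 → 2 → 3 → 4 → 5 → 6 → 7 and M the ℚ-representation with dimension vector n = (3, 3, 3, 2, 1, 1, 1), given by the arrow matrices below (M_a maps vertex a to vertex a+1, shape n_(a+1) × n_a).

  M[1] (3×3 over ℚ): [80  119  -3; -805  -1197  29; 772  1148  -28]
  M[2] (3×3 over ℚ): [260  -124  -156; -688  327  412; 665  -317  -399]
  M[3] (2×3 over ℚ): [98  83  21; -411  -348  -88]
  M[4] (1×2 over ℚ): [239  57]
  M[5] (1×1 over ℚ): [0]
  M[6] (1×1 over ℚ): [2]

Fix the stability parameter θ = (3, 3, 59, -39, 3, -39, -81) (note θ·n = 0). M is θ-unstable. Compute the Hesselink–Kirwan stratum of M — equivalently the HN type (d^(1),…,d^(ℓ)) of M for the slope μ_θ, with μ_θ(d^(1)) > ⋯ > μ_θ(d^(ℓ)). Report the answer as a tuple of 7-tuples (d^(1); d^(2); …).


Barcode: M ≅ I[1,1], I[1,4], I[1,5], I[2,3], I[6,7]. HN layers by μ_θ (5 steps, strictly decreasing):
  μ^(1)=59; μ^(2)=10; μ^(3)=23/3; μ^(4)=3; μ^(5)=-60

((0, 0, 1, 0, 0, 0, 0); (0, 0, 1, 1, 0, 0, 0); (0, 0, 1, 1, 1, 0, 0); (3, 3, 0, 0, 0, 0, 0); (0, 0, 0, 0, 0, 1, 1))


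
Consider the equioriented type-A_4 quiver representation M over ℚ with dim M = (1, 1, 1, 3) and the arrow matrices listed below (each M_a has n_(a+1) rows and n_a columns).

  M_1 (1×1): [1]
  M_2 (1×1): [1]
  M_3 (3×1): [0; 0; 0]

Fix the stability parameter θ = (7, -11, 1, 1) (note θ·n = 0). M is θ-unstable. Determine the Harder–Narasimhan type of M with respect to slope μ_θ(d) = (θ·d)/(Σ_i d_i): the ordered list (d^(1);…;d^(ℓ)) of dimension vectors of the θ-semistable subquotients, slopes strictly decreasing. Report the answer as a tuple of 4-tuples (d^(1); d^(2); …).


Via rank(M_{q-1}∘⋯∘M_p): M ≅ I[1,3], I[4,4]^3.
μ_θ-semistable layers: μ^(1)=1; μ^(2)=-2

((0, 0, 1, 3); (1, 1, 0, 0))
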